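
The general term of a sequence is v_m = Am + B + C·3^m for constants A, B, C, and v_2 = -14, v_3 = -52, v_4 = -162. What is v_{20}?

Plug in m = 2, 3, 4: 2A + B + 9C = -14; 3A + B + 27C = -52; 4A + B + 81C = -162.
Subtracting the first from the second: A + 18C = -38.
Subtracting the second from the third: A + 54C = -110.
Solving: C = -2, A = -2, then B = 8.
So v_m = -2·m + 8 + (-2)·3^m; at m=20 this is -6973568834.

-6973568834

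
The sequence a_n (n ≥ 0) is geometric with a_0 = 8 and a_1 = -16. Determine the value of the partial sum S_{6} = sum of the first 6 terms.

Common ratio r = -2.
a_n = 8·(-2)^(n-0).
S = 8·((-2)^6 - 1)/(-2 - 1) = 8·(64 - 1)/(-3) = -168.

-168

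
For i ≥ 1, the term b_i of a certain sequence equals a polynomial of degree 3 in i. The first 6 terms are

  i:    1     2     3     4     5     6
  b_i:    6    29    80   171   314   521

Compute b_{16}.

8751

1st diffs: 23, 51, 91, 143, 207.
2nd diffs: 28, 40, 52, 64.
3rd diffs: 12, 12, 12 (constant).
Newton forward-difference form: b_i = 6 + 23·C(i-1,1) + 28·C(i-1,2) + 12·C(i-1,3).
At i = 16: i-1 = 15, so b_{16} = 6 + 345 + 2940 + 5460 = 8751.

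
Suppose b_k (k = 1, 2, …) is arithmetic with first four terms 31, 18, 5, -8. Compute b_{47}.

-567

Common difference d = -13.
b_k = 31 + (k - 1)·(-13).
b_{47} = 31 + 46·(-13) = -567.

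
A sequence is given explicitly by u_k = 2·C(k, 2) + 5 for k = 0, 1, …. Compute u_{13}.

C(13, 2) = 78, so u_{13} = 161.

161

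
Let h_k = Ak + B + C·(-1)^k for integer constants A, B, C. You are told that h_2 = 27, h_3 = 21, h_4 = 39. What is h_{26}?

171

The three given values yield: 2A + B + C = 27; 3A + B - C = 21; 4A + B + C = 39.
Subtracting the first from the second: A - 2C = -6.
Subtracting the second from the third: A + 2C = 18.
Solving: C = 6, A = 6, then B = 9.
Hence h_{26} = 6·26 + 9 + 6·1 = 171.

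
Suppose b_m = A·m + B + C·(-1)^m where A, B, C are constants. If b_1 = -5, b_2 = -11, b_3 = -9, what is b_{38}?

At m = 1, 2, 3: A + B - C = -5; 2A + B + C = -11; 3A + B - C = -9.
Subtracting the first from the second: A + 2C = -6.
Subtracting the second from the third: A - 2C = 2.
Solving: C = -2, A = -2, then B = -5.
Therefore b_{38} = -76 + (-5) + (-2)·1 = -83.

-83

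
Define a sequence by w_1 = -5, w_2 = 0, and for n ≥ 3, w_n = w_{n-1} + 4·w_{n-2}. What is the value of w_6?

Step forward from the initial values:
w_3 = -20, w_4 = -20, w_5 = -100, w_6 = -180.

-180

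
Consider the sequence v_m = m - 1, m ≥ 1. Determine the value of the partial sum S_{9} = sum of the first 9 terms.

36

Over m = 1..9: Σm = 45.
Total = (1)·45 + (-1)·9 = 36.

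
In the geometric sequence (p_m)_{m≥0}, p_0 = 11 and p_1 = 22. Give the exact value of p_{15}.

360448

Common ratio r = 2.
p_m = 11·2^(m-0).
p_{15} = 11·2^15 = 360448.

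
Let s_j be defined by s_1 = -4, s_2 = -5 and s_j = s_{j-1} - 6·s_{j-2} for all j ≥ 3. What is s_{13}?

182191

Step forward from the initial values:
s_3 = 19, s_4 = 49, s_5 = -65, …, s_{10} = -11111, s_{11} = -23105, s_{12} = 43561, s_{13} = 182191.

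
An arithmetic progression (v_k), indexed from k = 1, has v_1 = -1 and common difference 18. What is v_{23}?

v_k = -1 + (k - 1)·18.
v_{23} = -1 + 22·18 = 395.

395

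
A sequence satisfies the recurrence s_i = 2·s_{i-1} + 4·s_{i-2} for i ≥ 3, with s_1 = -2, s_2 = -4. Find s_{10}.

-56320

s_3 = -16, s_4 = -48, s_5 = -160, s_6 = -512, s_7 = -1664, s_8 = -5376, s_9 = -17408, s_{10} = -56320.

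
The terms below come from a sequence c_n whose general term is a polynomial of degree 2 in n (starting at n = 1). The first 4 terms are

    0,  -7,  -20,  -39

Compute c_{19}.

1st diffs: -7, -13, -19.
2nd diffs: -6, -6 (constant).
So c_n = -3n^2 + 2n + 1.
Evaluating at n = 19 gives c_{19} = -1044.

-1044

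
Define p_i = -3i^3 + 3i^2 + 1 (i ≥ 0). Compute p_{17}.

p_{17} = -3·17^3 + 3·17^2 + 1 = -13871.

-13871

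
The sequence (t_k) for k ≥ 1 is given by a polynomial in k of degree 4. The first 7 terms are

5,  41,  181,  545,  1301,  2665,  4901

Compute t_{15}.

101701

1st diffs: 36, 140, 364, 756, 1364, 2236.
2nd diffs: 104, 224, 392, 608, 872.
3rd diffs: 120, 168, 216, 264.
4th diffs: 48, 48, 48 (constant).
Newton forward-difference form: t_k = 5 + 36·C(k-1,1) + 104·C(k-1,2) + 120·C(k-1,3) + 48·C(k-1,4).
At k = 15: k-1 = 14, so t_{15} = 5 + 504 + 9464 + 43680 + 48048 = 101701.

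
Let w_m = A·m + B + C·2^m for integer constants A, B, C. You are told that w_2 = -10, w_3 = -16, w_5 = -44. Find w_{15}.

-32800

At m = 2, 3, 5: 2A + B + 4C = -10; 3A + B + 8C = -16; 5A + B + 32C = -44.
Subtracting the first from the second: A + 4C = -6.
Subtracting the second from the third: 2A + 24C = -28.
Solving: C = -1, A = -2, then B = -2.
Therefore w_{15} = -30 + (-2) + (-1)·32768 = -32800.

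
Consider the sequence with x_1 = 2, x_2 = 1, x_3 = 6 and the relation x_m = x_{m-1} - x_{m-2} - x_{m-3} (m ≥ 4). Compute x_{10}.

37

x_4 = 3; x_5 = -4; x_6 = -13; x_7 = -12; x_8 = 5; x_9 = 30; x_{10} = 37.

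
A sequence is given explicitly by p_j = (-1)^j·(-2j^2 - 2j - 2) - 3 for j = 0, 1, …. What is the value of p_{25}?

1299

(-1)^25 = -1; -2j^2 - 2j - 2 at j=25 is -1302; so p_{25} = 1299.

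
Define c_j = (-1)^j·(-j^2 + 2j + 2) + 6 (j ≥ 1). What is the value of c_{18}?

-280

(-1)^18 = 1; -j^2 + 2j + 2 at j=18 is -286; so c_{18} = -280.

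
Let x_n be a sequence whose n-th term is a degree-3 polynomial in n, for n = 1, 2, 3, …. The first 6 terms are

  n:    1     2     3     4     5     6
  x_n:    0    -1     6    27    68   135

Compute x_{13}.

1st diffs: -1, 7, 21, 41, 67.
2nd diffs: 8, 14, 20, 26.
3rd diffs: 6, 6, 6 (constant).
Newton forward-difference form: x_n = (-1)·C(n-1,1) + 8·C(n-1,2) + 6·C(n-1,3).
At n = 13: n-1 = 12, so x_{13} = -12 + 528 + 1320 = 1836.

1836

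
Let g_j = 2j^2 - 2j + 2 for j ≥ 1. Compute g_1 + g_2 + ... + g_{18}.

Over j = 1..18: Σj = 171, Σj² = 2109.
Total = (2)·2109 + (-2)·171 + (2)·18 = 3912.

3912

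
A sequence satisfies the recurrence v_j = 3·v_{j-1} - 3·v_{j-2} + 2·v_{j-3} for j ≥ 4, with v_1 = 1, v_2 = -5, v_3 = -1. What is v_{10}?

Step forward from the initial values:
v_4 = 14; v_5 = 35; v_6 = 61; v_7 = 106; v_8 = 205; v_9 = 419; v_{10} = 854.

854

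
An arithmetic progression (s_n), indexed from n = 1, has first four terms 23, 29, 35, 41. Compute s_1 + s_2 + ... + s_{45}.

6975

Common difference d = 6.
s_n = 23 + (n - 1)·6.
s_{45} = 287; S = 45·(23 + 287)/2 = 6975.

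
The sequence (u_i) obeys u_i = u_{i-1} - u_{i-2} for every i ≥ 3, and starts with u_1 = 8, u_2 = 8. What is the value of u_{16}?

-8

Applying the relation repeatedly:
u_3 = 0, u_4 = -8, u_5 = -8, …, u_{13} = 8, u_{14} = 8, u_{15} = 0, u_{16} = -8.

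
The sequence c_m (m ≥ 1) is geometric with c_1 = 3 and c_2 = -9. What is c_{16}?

-43046721

Common ratio r = -3.
c_m = 3·(-3)^(m-1).
c_{16} = 3·(-3)^15 = -43046721.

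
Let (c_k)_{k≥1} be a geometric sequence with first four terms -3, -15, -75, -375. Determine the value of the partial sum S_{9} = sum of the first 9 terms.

Common ratio r = 5.
c_k = (-3)·5^(k-1).
S = (-3)·(5^9 - 1)/(5 - 1) = (-3)·(1953125 - 1)/(4) = -1464843.

-1464843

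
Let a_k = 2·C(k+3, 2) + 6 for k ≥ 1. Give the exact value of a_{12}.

216

C(15, 2) = 105, so a_{12} = 216.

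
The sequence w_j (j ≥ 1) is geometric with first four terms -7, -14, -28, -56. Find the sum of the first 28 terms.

Common ratio r = 2.
w_j = (-7)·2^(j-1).
S = (-7)·(2^28 - 1)/(2 - 1) = (-7)·(268435456 - 1)/(1) = -1879048185.

-1879048185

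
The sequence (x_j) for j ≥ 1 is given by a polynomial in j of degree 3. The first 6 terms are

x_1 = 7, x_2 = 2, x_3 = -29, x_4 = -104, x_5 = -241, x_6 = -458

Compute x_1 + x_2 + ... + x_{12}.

-14876

1st diffs: -5, -31, -75, -137, -217.
2nd diffs: -26, -44, -62, -80.
3rd diffs: -18, -18, -18 (constant).
So x_j = -3j^3 + 5j^2 + j + 4.
Continuing: …, -773, -1204, -1769, -2486, …, x_{12} = -4448.
Summing j = 1..12 (12 terms) gives -14876.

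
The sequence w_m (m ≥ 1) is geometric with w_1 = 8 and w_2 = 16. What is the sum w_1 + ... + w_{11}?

16376

Common ratio r = 2.
w_m = 8·2^(m-1).
S = 8·(2^11 - 1)/(2 - 1) = 8·(2048 - 1)/(1) = 16376.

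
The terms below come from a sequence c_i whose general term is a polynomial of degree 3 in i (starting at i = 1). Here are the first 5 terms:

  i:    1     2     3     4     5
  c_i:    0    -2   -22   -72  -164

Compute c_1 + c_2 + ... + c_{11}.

-7040

1st diffs: -2, -20, -50, -92.
2nd diffs: -18, -30, -42.
3rd diffs: -12, -12 (constant).
So c_i = -2i^3 + 3i^2 + 3i - 4.
Continuing: …, -310, -522, -812, -1192, …, c_{11} = -2270.
Summing i = 1..11 (11 terms) gives -7040.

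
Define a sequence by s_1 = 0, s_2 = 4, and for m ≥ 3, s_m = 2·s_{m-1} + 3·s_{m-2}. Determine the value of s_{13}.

531440

Step forward from the initial values:
s_3 = 8; s_4 = 28; s_5 = 80; …; s_{10} = 19684; s_{11} = 59048; s_{12} = 177148; s_{13} = 531440.
(Characteristic roots are 3 and -1.)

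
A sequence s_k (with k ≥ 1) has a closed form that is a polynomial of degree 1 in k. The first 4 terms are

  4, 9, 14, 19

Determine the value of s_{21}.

104

1st diffs: 5, 5, 5 (constant).
So s_k = 5k - 1.
Evaluating at k = 21 gives s_{21} = 104.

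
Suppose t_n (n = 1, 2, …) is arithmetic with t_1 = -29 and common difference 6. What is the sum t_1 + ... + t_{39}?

t_n = -29 + (n - 1)·6.
t_{39} = 199; S = 39·(-29 + 199)/2 = 3315.

3315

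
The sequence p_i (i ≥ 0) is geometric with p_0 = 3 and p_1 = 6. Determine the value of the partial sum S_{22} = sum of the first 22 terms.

Common ratio r = 2.
p_i = 3·2^(i-0).
S = 3·(2^22 - 1)/(2 - 1) = 3·(4194304 - 1)/(1) = 12582909.

12582909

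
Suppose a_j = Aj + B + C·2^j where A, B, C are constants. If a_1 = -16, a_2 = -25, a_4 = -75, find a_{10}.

-4113

Plug in j = 1, 2, 4: A + B + 2C = -16; 2A + B + 4C = -25; 4A + B + 16C = -75.
Subtracting the first from the second: A + 2C = -9.
Subtracting the second from the third: 2A + 12C = -50.
Solving: C = -4, A = -1, then B = -7.
So a_j = -1·j + (-7) + (-4)·2^j; at j=10 this is -4113.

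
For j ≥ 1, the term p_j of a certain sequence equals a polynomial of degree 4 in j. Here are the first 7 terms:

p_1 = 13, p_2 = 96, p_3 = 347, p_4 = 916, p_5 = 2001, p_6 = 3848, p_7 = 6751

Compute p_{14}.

91416

1st diffs: 83, 251, 569, 1085, 1847, 2903.
2nd diffs: 168, 318, 516, 762, 1056.
3rd diffs: 150, 198, 246, 294.
4th diffs: 48, 48, 48 (constant).
So p_j = 2j^4 + 5j^3 + 4j^2 + 6j - 4.
Evaluating at j = 14 gives p_{14} = 91416.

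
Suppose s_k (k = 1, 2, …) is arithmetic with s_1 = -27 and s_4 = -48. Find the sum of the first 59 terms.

Common difference d = (-48 - (-27)) / (4 - 1) = -7.
s_k = -27 + (k - 1)·(-7).
s_{59} = -433; S = 59·(-27 + (-433))/2 = -13570.

-13570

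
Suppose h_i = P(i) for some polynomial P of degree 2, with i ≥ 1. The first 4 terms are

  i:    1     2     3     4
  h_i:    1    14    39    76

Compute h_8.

344

1st diffs: 13, 25, 37.
2nd diffs: 12, 12 (constant).
Newton forward-difference form: h_i = 1 + 13·C(i-1,1) + 12·C(i-1,2).
At i = 8: i-1 = 7, so h_8 = 1 + 91 + 252 = 344.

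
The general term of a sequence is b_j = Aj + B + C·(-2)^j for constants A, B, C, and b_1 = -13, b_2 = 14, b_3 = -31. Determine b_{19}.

-2097103

At j = 1, 2, 3: A + B - 2C = -13; 2A + B + 4C = 14; 3A + B - 8C = -31.
Subtracting the first from the second: A + 6C = 27.
Subtracting the second from the third: A - 12C = -45.
Solving: C = 4, A = 3, then B = -8.
So b_j = 3·j + (-8) + 4·(-2)^j; at j=19 this is -2097103.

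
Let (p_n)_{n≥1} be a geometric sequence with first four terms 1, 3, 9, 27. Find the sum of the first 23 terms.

Common ratio r = 3.
p_n = 1·3^(n-1).
S = 1·(3^23 - 1)/(3 - 1) = 1·(94143178827 - 1)/(2) = 47071589413.

47071589413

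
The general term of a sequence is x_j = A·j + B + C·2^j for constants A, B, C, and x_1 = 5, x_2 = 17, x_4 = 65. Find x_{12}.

12353

Plug in j = 1, 2, 4: A + B + 2C = 5; 2A + B + 4C = 17; 4A + B + 16C = 65.
Subtracting the first from the second: A + 2C = 12.
Subtracting the second from the third: 2A + 12C = 48.
Solving: C = 3, A = 6, then B = -7.
Hence x_{12} = 6·12 + (-7) + 3·4096 = 12353.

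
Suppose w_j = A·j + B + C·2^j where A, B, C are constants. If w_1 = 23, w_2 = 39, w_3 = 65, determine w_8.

Write the equations: A + B + 2C = 23; 2A + B + 4C = 39; 3A + B + 8C = 65.
Subtracting the first from the second: A + 2C = 16.
Subtracting the second from the third: A + 4C = 26.
Solving: C = 5, A = 6, then B = 7.
So w_j = 6·j + 7 + 5·2^j; at j=8 this is 1335.

1335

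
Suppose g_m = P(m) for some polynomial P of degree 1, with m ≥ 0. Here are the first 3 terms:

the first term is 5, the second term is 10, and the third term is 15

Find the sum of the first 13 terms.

1st diffs: 5, 5 (constant).
So g_m = 5m + 5.
Continuing: …, 20, 25, 30, 35, …, g_{12} = 65.
Summing m = 0..12 (13 terms) gives 455.

455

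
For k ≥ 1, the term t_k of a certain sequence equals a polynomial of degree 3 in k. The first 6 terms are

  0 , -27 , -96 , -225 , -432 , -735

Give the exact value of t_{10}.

-3267

1st diffs: -27, -69, -129, -207, -303.
2nd diffs: -42, -60, -78, -96.
3rd diffs: -18, -18, -18 (constant).
Newton forward-difference form: t_k = (-27)·C(k-1,1) + (-42)·C(k-1,2) + (-18)·C(k-1,3).
At k = 10: k-1 = 9, so t_{10} = -243 - 1512 - 1512 = -3267.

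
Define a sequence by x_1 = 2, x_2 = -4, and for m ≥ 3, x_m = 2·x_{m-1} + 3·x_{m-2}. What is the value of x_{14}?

Iterate the recurrence:
x_3 = -2; x_4 = -16; x_5 = -38; …; x_{11} = -29522; x_{12} = -88576; x_{13} = -265718; x_{14} = -797164.
(Characteristic roots are 3 and -1.)

-797164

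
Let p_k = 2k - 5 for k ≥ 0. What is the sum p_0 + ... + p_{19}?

280

Over k = 0..19: Σk = 190.
Total = (2)·190 + (-5)·20 = 280.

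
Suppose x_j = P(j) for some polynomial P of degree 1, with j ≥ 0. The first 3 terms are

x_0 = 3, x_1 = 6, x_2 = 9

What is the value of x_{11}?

36

1st diffs: 3, 3 (constant).
So x_j = 3j + 3.
Evaluating at j = 11 gives x_{11} = 36.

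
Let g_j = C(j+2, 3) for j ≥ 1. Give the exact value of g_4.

20

C(6, 3) = 20, so g_4 = 20.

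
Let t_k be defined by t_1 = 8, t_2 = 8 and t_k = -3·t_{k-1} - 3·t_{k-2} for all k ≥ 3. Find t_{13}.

Applying the relation repeatedly:
t_3 = -48, t_4 = 120, t_5 = -216, …, t_{10} = -3240, t_{11} = 5832, t_{12} = -7776, t_{13} = 5832.

5832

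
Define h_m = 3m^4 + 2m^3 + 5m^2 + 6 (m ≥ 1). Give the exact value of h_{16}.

206086

h_{16} = 3·16^4 + 2·16^3 + 5·16^2 + 6 = 206086.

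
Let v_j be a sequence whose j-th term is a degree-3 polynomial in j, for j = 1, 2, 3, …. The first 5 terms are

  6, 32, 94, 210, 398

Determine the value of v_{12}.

1st diffs: 26, 62, 116, 188.
2nd diffs: 36, 54, 72.
3rd diffs: 18, 18 (constant).
Newton forward-difference form: v_j = 6 + 26·C(j-1,1) + 36·C(j-1,2) + 18·C(j-1,3).
At j = 12: j-1 = 11, so v_{12} = 6 + 286 + 1980 + 2970 = 5242.

5242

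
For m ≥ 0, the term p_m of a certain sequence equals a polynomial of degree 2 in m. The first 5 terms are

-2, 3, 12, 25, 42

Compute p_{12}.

322

1st diffs: 5, 9, 13, 17.
2nd diffs: 4, 4, 4 (constant).
So p_m = 2m^2 + 3m - 2.
Evaluating at m = 12 gives p_{12} = 322.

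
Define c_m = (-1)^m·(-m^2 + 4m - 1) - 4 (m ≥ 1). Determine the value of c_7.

18

(-1)^7 = -1; -m^2 + 4m - 1 at m=7 is -22; so c_7 = 18.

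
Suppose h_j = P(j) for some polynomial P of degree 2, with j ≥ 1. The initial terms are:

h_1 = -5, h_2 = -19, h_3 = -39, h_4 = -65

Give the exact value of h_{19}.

-1175

1st diffs: -14, -20, -26.
2nd diffs: -6, -6 (constant).
So h_j = -3j^2 - 5j + 3.
Evaluating at j = 19 gives h_{19} = -1175.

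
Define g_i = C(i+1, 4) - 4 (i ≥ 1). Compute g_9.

206

C(10, 4) = 210, so g_9 = 206.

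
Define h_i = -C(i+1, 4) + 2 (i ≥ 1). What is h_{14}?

C(15, 4) = 1365, so h_{14} = -1363.

-1363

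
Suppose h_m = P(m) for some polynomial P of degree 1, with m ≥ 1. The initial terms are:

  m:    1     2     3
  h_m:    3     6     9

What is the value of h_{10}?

30

1st diffs: 3, 3 (constant).
So h_m = 3m.
Evaluating at m = 10 gives h_{10} = 30.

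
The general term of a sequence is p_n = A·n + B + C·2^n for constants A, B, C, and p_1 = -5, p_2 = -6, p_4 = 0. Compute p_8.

228

Plug in n = 1, 2, 4: A + B + 2C = -5; 2A + B + 4C = -6; 4A + B + 16C = 0.
Subtracting the first from the second: A + 2C = -1.
Subtracting the second from the third: 2A + 12C = 6.
Solving: C = 1, A = -3, then B = -4.
Therefore p_8 = -24 + (-4) + 1·256 = 228.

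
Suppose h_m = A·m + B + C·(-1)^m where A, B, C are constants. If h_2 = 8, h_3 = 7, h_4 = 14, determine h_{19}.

55

Write the equations: 2A + B + C = 8; 3A + B - C = 7; 4A + B + C = 14.
Subtracting the first from the second: A - 2C = -1.
Subtracting the second from the third: A + 2C = 7.
Solving: C = 2, A = 3, then B = 0.
So h_m = 3·m + 0 + 2·(-1)^m; at m=19 this is 55.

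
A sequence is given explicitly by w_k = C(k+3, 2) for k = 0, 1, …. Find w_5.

28

C(8, 2) = 28, so w_5 = 28.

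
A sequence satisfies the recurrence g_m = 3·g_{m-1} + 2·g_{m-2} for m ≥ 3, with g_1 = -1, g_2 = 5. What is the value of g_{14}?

g_3 = 13; g_4 = 49; g_5 = 173; …; g_{11} = 353509; g_{12} = 1259041; g_{13} = 4484141; g_{14} = 15970505.

15970505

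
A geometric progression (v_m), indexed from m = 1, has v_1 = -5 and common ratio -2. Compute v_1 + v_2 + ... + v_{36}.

114532461225

v_m = (-5)·(-2)^(m-1).
S = (-5)·((-2)^36 - 1)/(-2 - 1) = (-5)·(68719476736 - 1)/(-3) = 114532461225.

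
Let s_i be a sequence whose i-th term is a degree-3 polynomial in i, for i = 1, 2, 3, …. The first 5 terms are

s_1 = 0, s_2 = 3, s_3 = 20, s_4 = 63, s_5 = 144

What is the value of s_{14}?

1st diffs: 3, 17, 43, 81.
2nd diffs: 14, 26, 38.
3rd diffs: 12, 12 (constant).
Newton forward-difference form: s_i = 3·C(i-1,1) + 14·C(i-1,2) + 12·C(i-1,3).
At i = 14: i-1 = 13, so s_{14} = 39 + 1092 + 3432 = 4563.

4563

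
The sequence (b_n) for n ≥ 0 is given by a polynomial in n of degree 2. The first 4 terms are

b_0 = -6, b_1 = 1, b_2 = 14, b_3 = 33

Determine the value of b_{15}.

1st diffs: 7, 13, 19.
2nd diffs: 6, 6 (constant).
Newton forward-difference form: b_n = -6 + 7·C(n,1) + 6·C(n,2).
At n = 15: n = 15, so b_{15} = -6 + 105 + 630 = 729.

729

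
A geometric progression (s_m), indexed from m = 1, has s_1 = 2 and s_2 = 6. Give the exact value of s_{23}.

Common ratio r = 3.
s_m = 2·3^(m-1).
s_{23} = 2·3^22 = 62762119218.

62762119218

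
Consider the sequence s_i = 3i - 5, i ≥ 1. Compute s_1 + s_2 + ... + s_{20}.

530

Over i = 1..20: Σi = 210.
Total = (3)·210 + (-5)·20 = 530.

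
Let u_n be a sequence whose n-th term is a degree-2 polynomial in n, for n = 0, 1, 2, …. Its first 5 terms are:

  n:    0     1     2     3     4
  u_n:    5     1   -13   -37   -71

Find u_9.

-391

1st diffs: -4, -14, -24, -34.
2nd diffs: -10, -10, -10 (constant).
Newton forward-difference form: u_n = 5 + (-4)·C(n,1) + (-10)·C(n,2).
At n = 9: n = 9, so u_9 = 5 - 36 - 360 = -391.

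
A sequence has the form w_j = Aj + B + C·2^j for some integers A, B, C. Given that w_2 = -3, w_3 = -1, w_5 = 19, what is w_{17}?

131035

At j = 2, 3, 5: 2A + B + 4C = -3; 3A + B + 8C = -1; 5A + B + 32C = 19.
Subtracting the first from the second: A + 4C = 2.
Subtracting the second from the third: 2A + 24C = 20.
Solving: C = 1, A = -2, then B = -3.
So w_j = -2·j + (-3) + 1·2^j; at j=17 this is 131035.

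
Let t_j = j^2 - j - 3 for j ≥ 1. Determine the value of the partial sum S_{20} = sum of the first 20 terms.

Over j = 1..20: Σj = 210, Σj² = 2870.
Total = (1)·2870 + (-1)·210 + (-3)·20 = 2600.

2600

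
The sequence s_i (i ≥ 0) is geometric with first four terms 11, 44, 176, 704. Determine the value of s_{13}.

Common ratio r = 4.
s_i = 11·4^(i-0).
s_{13} = 11·4^13 = 738197504.

738197504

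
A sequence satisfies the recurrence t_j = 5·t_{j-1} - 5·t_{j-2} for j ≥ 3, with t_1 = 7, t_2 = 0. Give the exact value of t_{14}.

-78750000

t_3 = -35; t_4 = -175; t_5 = -700; …; t_{11} = -1662500; t_{12} = -6015625; t_{13} = -21765625; t_{14} = -78750000.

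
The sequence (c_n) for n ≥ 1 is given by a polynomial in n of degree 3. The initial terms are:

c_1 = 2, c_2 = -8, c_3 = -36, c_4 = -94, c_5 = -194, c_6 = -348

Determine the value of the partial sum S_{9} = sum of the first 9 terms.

-3366

1st diffs: -10, -28, -58, -100, -154.
2nd diffs: -18, -30, -42, -54.
3rd diffs: -12, -12, -12 (constant).
So c_n = -2n^3 + 3n^2 - 5n + 6.
Continuing: -568, -866, -1254.
Summing n = 1..9 (9 terms) gives -3366.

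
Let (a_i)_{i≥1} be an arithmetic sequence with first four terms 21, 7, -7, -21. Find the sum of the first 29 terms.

-5075

Common difference d = -14.
a_i = 21 + (i - 1)·(-14).
a_{29} = -371; S = 29·(21 + (-371))/2 = -5075.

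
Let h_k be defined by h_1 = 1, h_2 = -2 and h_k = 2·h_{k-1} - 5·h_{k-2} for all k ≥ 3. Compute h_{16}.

96452

Iterate the recurrence:
h_3 = -9, h_4 = -8, h_5 = 29, …, h_{13} = -3691, h_{14} = -59542, h_{15} = -100629, h_{16} = 96452.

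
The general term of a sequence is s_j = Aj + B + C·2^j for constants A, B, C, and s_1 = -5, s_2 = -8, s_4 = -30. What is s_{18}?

-524272

At j = 1, 2, 4: A + B + 2C = -5; 2A + B + 4C = -8; 4A + B + 16C = -30.
Subtracting the first from the second: A + 2C = -3.
Subtracting the second from the third: 2A + 12C = -22.
Solving: C = -2, A = 1, then B = -2.
So s_j = 1·j + (-2) + (-2)·2^j; at j=18 this is -524272.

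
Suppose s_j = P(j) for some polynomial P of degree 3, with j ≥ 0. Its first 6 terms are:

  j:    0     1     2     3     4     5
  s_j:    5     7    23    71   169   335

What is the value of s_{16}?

1st diffs: 2, 16, 48, 98, 166.
2nd diffs: 14, 32, 50, 68.
3rd diffs: 18, 18, 18 (constant).
Newton forward-difference form: s_j = 5 + 2·C(j,1) + 14·C(j,2) + 18·C(j,3).
At j = 16: j = 16, so s_{16} = 5 + 32 + 1680 + 10080 = 11797.

11797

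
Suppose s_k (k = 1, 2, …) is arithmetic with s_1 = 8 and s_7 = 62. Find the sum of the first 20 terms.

1870

Common difference d = (62 - 8) / (7 - 1) = 9.
s_k = 8 + (k - 1)·9.
s_{20} = 179; S = 20·(8 + 179)/2 = 1870.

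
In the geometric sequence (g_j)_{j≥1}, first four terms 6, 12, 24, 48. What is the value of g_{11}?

Common ratio r = 2.
g_j = 6·2^(j-1).
g_{11} = 6·2^10 = 6144.

6144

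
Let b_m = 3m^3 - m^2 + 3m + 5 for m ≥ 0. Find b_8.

1501

b_8 = 3·8^3 - 1·8^2 + 3·8 + 5 = 1501.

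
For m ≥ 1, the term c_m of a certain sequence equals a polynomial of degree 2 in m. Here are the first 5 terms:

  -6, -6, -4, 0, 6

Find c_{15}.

176

1st diffs: 0, 2, 4, 6.
2nd diffs: 2, 2, 2 (constant).
So c_m = m^2 - 3m - 4.
Evaluating at m = 15 gives c_{15} = 176.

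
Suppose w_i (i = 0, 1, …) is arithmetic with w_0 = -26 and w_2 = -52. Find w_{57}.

-767

Common difference d = (-52 - (-26)) / (2 - 0) = -13.
w_i = -26 + (i - 0)·(-13).
w_{57} = -26 + 57·(-13) = -767.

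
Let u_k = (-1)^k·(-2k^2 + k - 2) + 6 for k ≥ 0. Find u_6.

-62

(-1)^6 = 1; -2k^2 + k - 2 at k=6 is -68; so u_6 = -62.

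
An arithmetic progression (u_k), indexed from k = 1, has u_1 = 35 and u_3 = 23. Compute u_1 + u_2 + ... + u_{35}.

-2345

Common difference d = (23 - 35) / (3 - 1) = -6.
u_k = 35 + (k - 1)·(-6).
u_{35} = -169; S = 35·(35 + (-169))/2 = -2345.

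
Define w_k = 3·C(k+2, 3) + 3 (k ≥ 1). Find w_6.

171

C(8, 3) = 56, so w_6 = 171.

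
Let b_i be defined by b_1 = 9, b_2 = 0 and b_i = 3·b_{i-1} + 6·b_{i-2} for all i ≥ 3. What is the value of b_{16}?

8771020362

Compute successive terms:
b_3 = 54, b_4 = 162, b_5 = 810, …, b_{13} = 104936634, b_{14} = 458810730, b_{15} = 2006051994, b_{16} = 8771020362.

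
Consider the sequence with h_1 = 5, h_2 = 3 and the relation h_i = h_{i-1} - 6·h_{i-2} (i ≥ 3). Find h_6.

Step forward from the initial values:
h_3 = -27, h_4 = -45, h_5 = 117, h_6 = 387.

387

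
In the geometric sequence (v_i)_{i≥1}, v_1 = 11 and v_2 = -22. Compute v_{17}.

720896

Common ratio r = -2.
v_i = 11·(-2)^(i-1).
v_{17} = 11·(-2)^16 = 720896.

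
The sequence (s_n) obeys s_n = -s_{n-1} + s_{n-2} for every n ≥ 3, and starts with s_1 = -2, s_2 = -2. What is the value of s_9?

Compute successive terms:
s_3 = 0  s_4 = -2  s_5 = 2  s_6 = -4  s_7 = 6  s_8 = -10  s_9 = 16.

16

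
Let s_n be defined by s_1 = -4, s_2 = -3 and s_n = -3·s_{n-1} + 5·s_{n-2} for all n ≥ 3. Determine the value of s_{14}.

s_3 = -11  s_4 = 18  s_5 = -109  …  s_{11} = -551681  s_{12} = 2312853  s_{13} = -9696964  s_{14} = 40655157.

40655157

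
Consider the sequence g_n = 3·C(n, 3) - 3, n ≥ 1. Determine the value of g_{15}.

1362

C(15, 3) = 455, so g_{15} = 1362.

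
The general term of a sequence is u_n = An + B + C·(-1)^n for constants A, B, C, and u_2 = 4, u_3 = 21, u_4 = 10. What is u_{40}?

Plug in n = 2, 3, 4: 2A + B + C = 4; 3A + B - C = 21; 4A + B + C = 10.
Subtracting the first from the second: A - 2C = 17.
Subtracting the second from the third: A + 2C = -11.
Solving: C = -7, A = 3, then B = 5.
Therefore u_{40} = 120 + 5 + (-7)·1 = 118.

118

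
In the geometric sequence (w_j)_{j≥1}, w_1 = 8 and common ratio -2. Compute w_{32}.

w_j = 8·(-2)^(j-1).
w_{32} = 8·(-2)^31 = -17179869184.

-17179869184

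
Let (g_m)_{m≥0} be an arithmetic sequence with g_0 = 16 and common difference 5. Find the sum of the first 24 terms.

1764

g_m = 16 + (m - 0)·5.
g_{23} = 131; S = 24·(16 + 131)/2 = 1764.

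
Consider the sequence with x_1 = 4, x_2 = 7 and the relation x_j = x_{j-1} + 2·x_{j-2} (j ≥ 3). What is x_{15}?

60075

Iterate the recurrence:
x_3 = 15, x_4 = 29, x_5 = 59, …, x_{12} = 7509, x_{13} = 15019, x_{14} = 30037, x_{15} = 60075.
(Characteristic roots are 2 and -1.)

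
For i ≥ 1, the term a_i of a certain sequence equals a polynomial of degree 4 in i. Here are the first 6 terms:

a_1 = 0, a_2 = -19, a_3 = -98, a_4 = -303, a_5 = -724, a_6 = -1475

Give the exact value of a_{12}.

-22319

1st diffs: -19, -79, -205, -421, -751.
2nd diffs: -60, -126, -216, -330.
3rd diffs: -66, -90, -114.
4th diffs: -24, -24 (constant).
So a_i = -i^4 - i^3 + i^2 + 1.
Evaluating at i = 12 gives a_{12} = -22319.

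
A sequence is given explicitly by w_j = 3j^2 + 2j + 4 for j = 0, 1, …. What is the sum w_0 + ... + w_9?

Over j = 0..9: Σj = 45, Σj² = 285.
Total = (3)·285 + (2)·45 + (4)·10 = 985.

985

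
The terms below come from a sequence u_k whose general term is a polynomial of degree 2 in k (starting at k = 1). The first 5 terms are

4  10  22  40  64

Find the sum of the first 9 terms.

756

1st diffs: 6, 12, 18, 24.
2nd diffs: 6, 6, 6 (constant).
Newton forward-difference form: u_k = 4 + 6·C(k-1,1) + 6·C(k-1,2).
Continuing: 94, 130, 172, 220.
Summing k = 1..9 (9 terms) gives 756.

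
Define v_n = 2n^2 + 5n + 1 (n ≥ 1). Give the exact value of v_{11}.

v_{11} = 2·11^2 + 5·11 + 1 = 298.

298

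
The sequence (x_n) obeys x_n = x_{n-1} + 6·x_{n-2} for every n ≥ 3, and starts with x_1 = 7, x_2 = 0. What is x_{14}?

Compute successive terms:
x_3 = 42, x_4 = 42, x_5 = 294, …, x_{11} = 169638, x_{12} = 487410, x_{13} = 1505238, x_{14} = 4429698.
(Characteristic roots are 3 and -2.)

4429698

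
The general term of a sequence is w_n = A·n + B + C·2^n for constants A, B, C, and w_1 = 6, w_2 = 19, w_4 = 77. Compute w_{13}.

At n = 1, 2, 4: A + B + 2C = 6; 2A + B + 4C = 19; 4A + B + 16C = 77.
Subtracting the first from the second: A + 2C = 13.
Subtracting the second from the third: 2A + 12C = 58.
Solving: C = 4, A = 5, then B = -7.
So w_n = 5·n + (-7) + 4·2^n; at n=13 this is 32826.

32826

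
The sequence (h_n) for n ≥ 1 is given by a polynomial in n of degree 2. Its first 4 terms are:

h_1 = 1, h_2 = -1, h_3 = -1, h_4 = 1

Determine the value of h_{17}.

209

1st diffs: -2, 0, 2.
2nd diffs: 2, 2 (constant).
Newton forward-difference form: h_n = 1 + (-2)·C(n-1,1) + 2·C(n-1,2).
At n = 17: n-1 = 16, so h_{17} = 1 - 32 + 240 = 209.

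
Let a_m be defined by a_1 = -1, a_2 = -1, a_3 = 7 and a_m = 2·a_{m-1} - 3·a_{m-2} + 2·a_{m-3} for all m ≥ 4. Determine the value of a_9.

Step forward from the initial values:
a_4 = 15, a_5 = 7, a_6 = -17, a_7 = -25, a_8 = 15, a_9 = 71.

71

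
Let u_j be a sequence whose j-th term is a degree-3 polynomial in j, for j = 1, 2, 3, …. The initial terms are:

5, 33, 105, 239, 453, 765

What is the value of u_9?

2469

1st diffs: 28, 72, 134, 214, 312.
2nd diffs: 44, 62, 80, 98.
3rd diffs: 18, 18, 18 (constant).
So u_j = 3j^3 + 4j^2 - 5j + 3.
Evaluating at j = 9 gives u_9 = 2469.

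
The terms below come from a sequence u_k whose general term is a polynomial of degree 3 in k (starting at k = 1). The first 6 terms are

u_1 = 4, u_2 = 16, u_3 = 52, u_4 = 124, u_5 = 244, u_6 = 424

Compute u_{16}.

1st diffs: 12, 36, 72, 120, 180.
2nd diffs: 24, 36, 48, 60.
3rd diffs: 12, 12, 12 (constant).
Newton forward-difference form: u_k = 4 + 12·C(k-1,1) + 24·C(k-1,2) + 12·C(k-1,3).
At k = 16: k-1 = 15, so u_{16} = 4 + 180 + 2520 + 5460 = 8164.

8164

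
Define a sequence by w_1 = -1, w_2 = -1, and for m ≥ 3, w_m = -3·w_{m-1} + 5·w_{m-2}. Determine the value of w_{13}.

w_3 = -2; w_4 = 1; w_5 = -13; …; w_{10} = 14309; w_{11} = -60017; w_{12} = 251596; w_{13} = -1054873.

-1054873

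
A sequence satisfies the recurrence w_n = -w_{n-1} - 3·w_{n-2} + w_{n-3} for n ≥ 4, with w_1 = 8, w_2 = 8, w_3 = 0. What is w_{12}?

Iterate the recurrence:
w_4 = -16  w_5 = 24  w_6 = 24  w_7 = -112  w_8 = 64  w_9 = 296  w_{10} = -600  w_{11} = -224  w_{12} = 2320.

2320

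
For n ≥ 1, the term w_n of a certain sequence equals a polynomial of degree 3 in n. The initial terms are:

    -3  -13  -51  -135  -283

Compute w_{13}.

1st diffs: -10, -38, -84, -148.
2nd diffs: -28, -46, -64.
3rd diffs: -18, -18 (constant).
Newton forward-difference form: w_n = -3 + (-10)·C(n-1,1) + (-28)·C(n-1,2) + (-18)·C(n-1,3).
At n = 13: n-1 = 12, so w_{13} = -3 - 120 - 1848 - 3960 = -5931.

-5931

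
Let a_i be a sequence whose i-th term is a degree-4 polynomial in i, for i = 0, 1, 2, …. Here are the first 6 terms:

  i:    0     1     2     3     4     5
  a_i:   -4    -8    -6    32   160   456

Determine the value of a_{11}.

1st diffs: -4, 2, 38, 128, 296.
2nd diffs: 6, 36, 90, 168.
3rd diffs: 30, 54, 78.
4th diffs: 24, 24 (constant).
So a_i = i^4 - i^3 - i^2 - 3i - 4.
Evaluating at i = 11 gives a_{11} = 13152.

13152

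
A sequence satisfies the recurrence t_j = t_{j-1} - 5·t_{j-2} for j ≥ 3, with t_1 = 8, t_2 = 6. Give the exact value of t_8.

-2234

Compute successive terms:
t_3 = -34; t_4 = -64; t_5 = 106; t_6 = 426; t_7 = -104; t_8 = -2234.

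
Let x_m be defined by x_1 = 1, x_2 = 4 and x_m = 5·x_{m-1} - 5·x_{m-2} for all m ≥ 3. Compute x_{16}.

Compute successive terms:
x_3 = 15; x_4 = 55; x_5 = 200; …; x_{13} = 5890625; x_{14} = 21312500; x_{15} = 77109375; x_{16} = 278984375.

278984375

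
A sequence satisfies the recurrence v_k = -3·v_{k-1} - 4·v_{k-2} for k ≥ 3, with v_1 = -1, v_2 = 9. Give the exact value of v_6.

Step forward from the initial values:
v_3 = -23, v_4 = 33, v_5 = -7, v_6 = -111.

-111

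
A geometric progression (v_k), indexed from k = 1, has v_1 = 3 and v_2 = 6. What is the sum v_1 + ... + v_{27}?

Common ratio r = 2.
v_k = 3·2^(k-1).
S = 3·(2^27 - 1)/(2 - 1) = 3·(134217728 - 1)/(1) = 402653181.

402653181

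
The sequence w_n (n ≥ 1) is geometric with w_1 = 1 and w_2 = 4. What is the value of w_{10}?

Common ratio r = 4.
w_n = 1·4^(n-1).
w_{10} = 1·4^9 = 262144.

262144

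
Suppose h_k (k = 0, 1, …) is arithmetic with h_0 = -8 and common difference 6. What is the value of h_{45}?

h_k = -8 + (k - 0)·6.
h_{45} = -8 + 45·6 = 262.

262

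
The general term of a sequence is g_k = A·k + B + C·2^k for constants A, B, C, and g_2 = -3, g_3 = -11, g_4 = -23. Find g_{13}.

-8235

The three given values yield: 2A + B + 4C = -3; 3A + B + 8C = -11; 4A + B + 16C = -23.
Subtracting the first from the second: A + 4C = -8.
Subtracting the second from the third: A + 8C = -12.
Solving: C = -1, A = -4, then B = 9.
So g_k = -4·k + 9 + (-1)·2^k; at k=13 this is -8235.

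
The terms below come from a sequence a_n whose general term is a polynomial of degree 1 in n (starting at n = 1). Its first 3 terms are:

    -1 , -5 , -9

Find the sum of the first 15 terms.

-435

1st diffs: -4, -4 (constant).
So a_n = -4n + 3.
Continuing: …, -13, -17, -21, -25, …, a_{15} = -57.
Summing n = 1..15 (15 terms) gives -435.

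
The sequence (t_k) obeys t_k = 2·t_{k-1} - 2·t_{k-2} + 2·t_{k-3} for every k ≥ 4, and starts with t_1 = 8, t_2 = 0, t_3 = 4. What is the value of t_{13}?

Iterate the recurrence:
t_4 = 24;  t_5 = 40;  t_6 = 40;  t_7 = 48;  t_8 = 96;  t_9 = 176;  t_{10} = 256;  t_{11} = 352;  t_{12} = 544;  t_{13} = 896.

896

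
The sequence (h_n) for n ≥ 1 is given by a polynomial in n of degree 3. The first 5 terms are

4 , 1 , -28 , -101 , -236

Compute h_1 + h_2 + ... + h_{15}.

1st diffs: -3, -29, -73, -135.
2nd diffs: -26, -44, -62.
3rd diffs: -18, -18 (constant).
Newton forward-difference form: h_n = 4 + (-3)·C(n-1,1) + (-26)·C(n-1,2) + (-18)·C(n-1,3).
Continuing: …, -451, -764, -1193, -1756, …, h_{15} = -8956.
Summing n = 1..15 (15 terms) gives -36655.

-36655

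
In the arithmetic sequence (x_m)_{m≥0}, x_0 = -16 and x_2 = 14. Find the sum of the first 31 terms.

Common difference d = (14 - (-16)) / (2 - 0) = 15.
x_m = -16 + (m - 0)·15.
x_{30} = 434; S = 31·(-16 + 434)/2 = 6479.

6479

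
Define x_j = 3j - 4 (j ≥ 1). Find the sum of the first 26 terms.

949

Over j = 1..26: Σj = 351.
Total = (3)·351 + (-4)·26 = 949.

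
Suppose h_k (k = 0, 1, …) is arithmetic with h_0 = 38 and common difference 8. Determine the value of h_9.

h_k = 38 + (k - 0)·8.
h_9 = 38 + 9·8 = 110.

110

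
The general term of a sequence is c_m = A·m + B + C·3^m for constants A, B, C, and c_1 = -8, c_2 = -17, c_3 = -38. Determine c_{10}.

The three given values yield: A + B + 3C = -8; 2A + B + 9C = -17; 3A + B + 27C = -38.
Subtracting the first from the second: A + 6C = -9.
Subtracting the second from the third: A + 18C = -21.
Solving: C = -1, A = -3, then B = -2.
Hence c_{10} = -3·10 + (-2) + (-1)·59049 = -59081.

-59081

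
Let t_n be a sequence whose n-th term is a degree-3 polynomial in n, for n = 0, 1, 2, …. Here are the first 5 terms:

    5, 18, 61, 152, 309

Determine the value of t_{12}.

6101

1st diffs: 13, 43, 91, 157.
2nd diffs: 30, 48, 66.
3rd diffs: 18, 18 (constant).
So t_n = 3n^3 + 6n^2 + 4n + 5.
Evaluating at n = 12 gives t_{12} = 6101.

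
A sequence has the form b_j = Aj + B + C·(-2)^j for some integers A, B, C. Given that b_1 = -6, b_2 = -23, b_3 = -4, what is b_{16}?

Write the equations: A + B - 2C = -6; 2A + B + 4C = -23; 3A + B - 8C = -4.
Subtracting the first from the second: A + 6C = -17.
Subtracting the second from the third: A - 12C = 19.
Solving: C = -2, A = -5, then B = -5.
Therefore b_{16} = -80 + (-5) + (-2)·65536 = -131157.

-131157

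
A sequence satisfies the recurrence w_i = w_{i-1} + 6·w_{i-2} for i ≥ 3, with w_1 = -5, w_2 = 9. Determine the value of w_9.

-2541

Applying the relation repeatedly:
w_3 = -21;  w_4 = 33;  w_5 = -93;  w_6 = 105;  w_7 = -453;  w_8 = 177;  w_9 = -2541.
(Characteristic roots are 3 and -2.)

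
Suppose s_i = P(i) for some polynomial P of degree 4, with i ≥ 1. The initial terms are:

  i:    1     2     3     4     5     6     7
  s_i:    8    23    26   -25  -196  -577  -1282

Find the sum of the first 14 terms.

1st diffs: 15, 3, -51, -171, -381, -705.
2nd diffs: -12, -54, -120, -210, -324.
3rd diffs: -42, -66, -90, -114.
4th diffs: -24, -24, -24 (constant).
Newton forward-difference form: s_i = 8 + 15·C(i-1,1) + (-12)·C(i-1,2) + (-42)·C(i-1,3) + (-24)·C(i-1,4).
Continuing: …, -2449, -4240, -6841, -10462, …, s_{14} = -29905.
Summing i = 1..14 (14 terms) gives -92981.

-92981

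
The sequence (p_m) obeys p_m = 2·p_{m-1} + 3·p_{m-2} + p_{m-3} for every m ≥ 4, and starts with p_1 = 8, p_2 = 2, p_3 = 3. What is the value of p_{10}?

Step forward from the initial values:
p_4 = 20  p_5 = 51  p_6 = 165  p_7 = 503  p_8 = 1552  p_9 = 4778  p_{10} = 14715.

14715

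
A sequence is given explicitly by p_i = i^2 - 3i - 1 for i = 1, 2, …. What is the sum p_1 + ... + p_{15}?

Over i = 1..15: Σi = 120, Σi² = 1240.
Total = (1)·1240 + (-3)·120 + (-1)·15 = 865.

865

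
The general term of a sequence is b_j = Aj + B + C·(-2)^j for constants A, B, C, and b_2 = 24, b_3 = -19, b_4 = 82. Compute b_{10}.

Plug in j = 2, 3, 4: 2A + B + 4C = 24; 3A + B - 8C = -19; 4A + B + 16C = 82.
Subtracting the first from the second: A - 12C = -43.
Subtracting the second from the third: A + 24C = 101.
Solving: C = 4, A = 5, then B = -2.
So b_j = 5·j + (-2) + 4·(-2)^j; at j=10 this is 4144.

4144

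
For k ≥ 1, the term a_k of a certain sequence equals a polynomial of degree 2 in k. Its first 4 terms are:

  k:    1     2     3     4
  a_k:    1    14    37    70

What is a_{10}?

1st diffs: 13, 23, 33.
2nd diffs: 10, 10 (constant).
So a_k = 5k^2 - 2k - 2.
Evaluating at k = 10 gives a_{10} = 478.

478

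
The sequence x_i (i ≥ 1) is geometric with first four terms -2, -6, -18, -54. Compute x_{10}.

Common ratio r = 3.
x_i = (-2)·3^(i-1).
x_{10} = (-2)·3^9 = -39366.

-39366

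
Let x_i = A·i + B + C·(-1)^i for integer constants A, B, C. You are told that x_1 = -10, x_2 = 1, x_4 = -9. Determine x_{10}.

-39

Plug in i = 1, 2, 4: A + B - C = -10; 2A + B + C = 1; 4A + B + C = -9.
Subtracting the first from the second: A + 2C = 11.
Subtracting the second from the third: 2A = -10.
Solving: C = 8, A = -5, then B = 3.
So x_i = -5·i + 3 + 8·(-1)^i; at i=10 this is -39.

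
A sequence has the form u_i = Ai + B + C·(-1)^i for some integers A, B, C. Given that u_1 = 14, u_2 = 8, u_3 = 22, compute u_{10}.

The three given values yield: A + B - C = 14; 2A + B + C = 8; 3A + B - C = 22.
Subtracting the first from the second: A + 2C = -6.
Subtracting the second from the third: A - 2C = 14.
Solving: C = -5, A = 4, then B = 5.
So u_i = 4·i + 5 + (-5)·(-1)^i; at i=10 this is 40.

40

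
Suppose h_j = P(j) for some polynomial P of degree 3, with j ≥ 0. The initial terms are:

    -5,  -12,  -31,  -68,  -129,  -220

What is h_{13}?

-2748

1st diffs: -7, -19, -37, -61, -91.
2nd diffs: -12, -18, -24, -30.
3rd diffs: -6, -6, -6 (constant).
Newton forward-difference form: h_j = -5 + (-7)·C(j,1) + (-12)·C(j,2) + (-6)·C(j,3).
At j = 13: j = 13, so h_{13} = -5 - 91 - 936 - 1716 = -2748.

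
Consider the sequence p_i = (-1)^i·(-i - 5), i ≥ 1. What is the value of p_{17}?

(-1)^17 = -1; -i - 5 at i=17 is -22; so p_{17} = 22.

22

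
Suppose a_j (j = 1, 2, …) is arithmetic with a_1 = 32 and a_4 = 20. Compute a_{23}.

-56

Common difference d = (20 - 32) / (4 - 1) = -4.
a_j = 32 + (j - 1)·(-4).
a_{23} = 32 + 22·(-4) = -56.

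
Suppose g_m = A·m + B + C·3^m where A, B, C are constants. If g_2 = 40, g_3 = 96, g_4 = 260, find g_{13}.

4783004

The three given values yield: 2A + B + 9C = 40; 3A + B + 27C = 96; 4A + B + 81C = 260.
Subtracting the first from the second: A + 18C = 56.
Subtracting the second from the third: A + 54C = 164.
Solving: C = 3, A = 2, then B = 9.
Hence g_{13} = 2·13 + 9 + 3·1594323 = 4783004.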